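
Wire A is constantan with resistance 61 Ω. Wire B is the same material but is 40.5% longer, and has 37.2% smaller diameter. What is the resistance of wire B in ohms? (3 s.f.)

217 Ω

R ∝ L/d², so R_B/R_A = (1 + 40.5/100) × (1 − 37.2/100)⁻²
= 1.405 × 2.536 = 3.562
R_B = 3.562 × 61 = 217 Ω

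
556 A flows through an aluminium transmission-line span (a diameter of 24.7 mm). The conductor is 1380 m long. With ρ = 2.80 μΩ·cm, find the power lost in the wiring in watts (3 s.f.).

ρ = 2.80 μΩ·cm = 2.80×10^-8 Ω·m
A = π(d/2)² = π(1.2350e-02 m)² = 4.792e-04 m²
R = ρL/A = (2.80×10^-8)(1380)/(4.792e-04) = 0.08064 Ω
P = I²R = (556)² × 0.08064 = 24900 W

24900 W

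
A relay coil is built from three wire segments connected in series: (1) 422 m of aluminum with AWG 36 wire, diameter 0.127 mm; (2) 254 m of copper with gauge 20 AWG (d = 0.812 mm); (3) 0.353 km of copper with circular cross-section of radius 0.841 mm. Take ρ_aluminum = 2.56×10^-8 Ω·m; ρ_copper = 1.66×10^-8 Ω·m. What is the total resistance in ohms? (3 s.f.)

Seg 1: A = π(0.127/2 mm)² = π(6.3500e-05 m)² = 1.267e-08 m²
R_1 = (2.56×10^-8)(422)/(1.267e-08) = 852.8 Ω
Seg 2: A = π(0.812/2 mm)² = π(4.0600e-04 m)² = 5.178e-07 m²
R_2 = (1.66×10^-8)(254)/(5.178e-07) = 8.142 Ω
Seg 3: A = πr² = π(8.4100e-04 m)² = 2.222e-06 m²
R_3 = (1.66×10^-8)(353)/(2.222e-06) = 2.637 Ω
R_total = R_1 + R_2 + R_3 = 864 Ω

864 Ω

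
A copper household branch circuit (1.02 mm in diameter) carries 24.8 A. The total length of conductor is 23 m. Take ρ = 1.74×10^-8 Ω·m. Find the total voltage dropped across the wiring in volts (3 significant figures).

12.1 V

A = π(d/2)² = π(5.1000e-04 m)² = 8.171e-07 m²
R = ρL/A = (1.74×10^-8)(23)/(8.171e-07) = 0.4898 Ω
V = IR = 24.8 × 0.4898 = 12.1 V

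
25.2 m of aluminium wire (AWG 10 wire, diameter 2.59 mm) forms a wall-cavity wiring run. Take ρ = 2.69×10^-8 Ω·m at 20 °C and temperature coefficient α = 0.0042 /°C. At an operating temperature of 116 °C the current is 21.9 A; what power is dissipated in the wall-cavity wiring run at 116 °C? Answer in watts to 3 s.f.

86.6 W

A = π(2.59/2 mm)² = π(1.2950e-03 m)² = 5.269e-06 m²
R₍20₎ = ρL/A = (2.69×10^-8)(25.2)/(5.269e-06) = 0.1287 Ω
R₍116₎ = R₍20₎(1 + αΔT) = 0.1287 × (1 + 0.0042×96) = 0.1805 Ω
P = I²R = (21.9)² × 0.1805 = 86.6 W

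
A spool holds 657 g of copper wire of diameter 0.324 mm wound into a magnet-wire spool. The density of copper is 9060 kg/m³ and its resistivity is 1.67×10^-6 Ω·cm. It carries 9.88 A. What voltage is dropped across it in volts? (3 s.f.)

ρ = 1.67×10^-6 Ω·cm = 1.67×10^-8 Ω·m
A = π(d/2)² = π(1.6200e-04 m)² = 8.2448e-08 m²
L = m/(density·A) = 0.657/(9060×8.2448e-08) = 879.5 m
R = ρL/A = (1.67×10^-8)(879.5)/(8.2448e-08) = 178.2 Ω
V = IR = 9.88 × 178.2 = 1760 V

1760 V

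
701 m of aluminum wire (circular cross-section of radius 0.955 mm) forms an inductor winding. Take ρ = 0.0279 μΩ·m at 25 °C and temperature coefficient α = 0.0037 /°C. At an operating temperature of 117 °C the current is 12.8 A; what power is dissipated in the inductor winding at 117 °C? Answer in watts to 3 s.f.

ρ = 0.0279 μΩ·m = 2.79×10^-8 Ω·m
A = πr² = π(9.5500e-04 m)² = 2.865e-06 m²
R₍25₎ = ρL/A = (2.79×10^-8)(701)/(2.865e-06) = 6.826 Ω
R₍117₎ = R₍25₎(1 + αΔT) = 6.826 × (1 + 0.0037×92) = 9.15 Ω
P = I²R = (12.8)² × 9.15 = 1500 W

1500 W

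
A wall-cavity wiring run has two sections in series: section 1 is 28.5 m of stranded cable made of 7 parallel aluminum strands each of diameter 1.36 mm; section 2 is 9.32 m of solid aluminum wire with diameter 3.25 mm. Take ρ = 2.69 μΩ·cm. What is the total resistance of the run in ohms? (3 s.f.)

0.106 Ω

ρ = 2.69 μΩ·cm = 2.69×10^-8 Ω·m
Section 1: A_strand = π(6.8000e-04)² = 1.453e-06 m²; R₁ = ρL/(N·A_s) = (2.69×10^-8)(28.5)/(7×1.453e-06) = 0.07539 Ω
Section 2: A = π(d/2)² = π(1.6250e-03 m)² = 8.296e-06 m²
R₂ = (2.69×10^-8)(9.32)/(8.296e-06) = 0.03022 Ω
R = R₁ + R₂ = 0.106 Ω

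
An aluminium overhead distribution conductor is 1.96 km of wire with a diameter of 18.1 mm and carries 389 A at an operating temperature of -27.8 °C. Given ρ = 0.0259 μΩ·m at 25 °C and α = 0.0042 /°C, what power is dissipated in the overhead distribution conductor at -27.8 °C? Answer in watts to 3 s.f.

ρ = 0.0259 μΩ·m = 2.59×10^-8 Ω·m
A = π(d/2)² = π(9.0500e-03 m)² = 2.573e-04 m²
R₍25₎ = ρL/A = (2.59×10^-8)(1960)/(2.573e-04) = 0.1973 Ω
R₍-27.8₎ = R₍25₎(1 + αΔT) = 0.1973 × (1 + 0.0042×-52.8) = 0.1535 Ω
P = I²R = (389)² × 0.1535 = 23200 W

23200 W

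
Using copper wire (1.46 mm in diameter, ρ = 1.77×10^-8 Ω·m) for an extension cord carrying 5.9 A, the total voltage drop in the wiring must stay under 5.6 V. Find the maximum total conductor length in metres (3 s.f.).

A = π(d/2)² = π(7.3000e-04 m)² = 1.674e-06 m²
L_max = V_max·A/(1·ρI) = (5.6)(1.674e-06)/(1.77×10^-8×5.9) = 89.8 m

89.8 m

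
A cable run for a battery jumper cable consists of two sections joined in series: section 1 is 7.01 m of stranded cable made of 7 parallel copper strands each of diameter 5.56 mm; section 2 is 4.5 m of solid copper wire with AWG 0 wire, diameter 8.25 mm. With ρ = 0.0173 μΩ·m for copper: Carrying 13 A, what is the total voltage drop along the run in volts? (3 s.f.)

0.0282 V

ρ = 0.0173 μΩ·m = 1.73×10^-8 Ω·m
Section 1: A_strand = π(2.7800e-03)² = 2.428e-05 m²; R₁ = ρL/(N·A_s) = (1.73×10^-8)(7.01)/(7×2.428e-05) = 7.136×10^-4 Ω
Section 2: A = π(8.25/2 mm)² = π(4.1250e-03 m)² = 5.346e-05 m²
R₂ = (1.73×10^-8)(4.5)/(5.346e-05) = 0.001456 Ω
R = R₁ + R₂ = 0.00217 Ω
V = IR = 13 × 0.00217 = 0.0282 V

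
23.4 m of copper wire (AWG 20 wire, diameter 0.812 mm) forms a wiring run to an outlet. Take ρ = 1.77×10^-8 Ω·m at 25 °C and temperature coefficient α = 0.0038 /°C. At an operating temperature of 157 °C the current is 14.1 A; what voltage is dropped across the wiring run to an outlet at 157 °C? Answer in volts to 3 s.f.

A = π(0.812/2 mm)² = π(4.0600e-04 m)² = 5.178e-07 m²
R₍25₎ = ρL/A = (1.77×10^-8)(23.4)/(5.178e-07) = 0.7998 Ω
R₍157₎ = R₍25₎(1 + αΔT) = 0.7998 × (1 + 0.0038×132) = 1.201 Ω
V = IR = 14.1 × 1.201 = 16.9 V

16.9 V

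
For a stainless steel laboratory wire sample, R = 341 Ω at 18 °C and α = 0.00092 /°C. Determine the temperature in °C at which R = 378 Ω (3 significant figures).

R = R₀(1 + α(T − T₀)) ⇒ T = T₀ + (R/R₀ − 1)/α
T = 18 + (378/341 − 1)/0.00092 = 18 + (0.1085)/0.00092 = 136 °C

136 °C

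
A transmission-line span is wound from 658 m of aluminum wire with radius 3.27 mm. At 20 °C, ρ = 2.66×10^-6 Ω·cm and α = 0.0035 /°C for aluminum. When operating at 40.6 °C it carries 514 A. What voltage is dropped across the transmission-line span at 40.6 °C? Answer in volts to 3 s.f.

ρ = 2.66×10^-6 Ω·cm = 2.66×10^-8 Ω·m
A = πr² = π(3.2700e-03 m)² = 3.359e-05 m²
R₍20₎ = ρL/A = (2.66×10^-8)(658)/(3.359e-05) = 0.521 Ω
R₍40.6₎ = R₍20₎(1 + αΔT) = 0.521 × (1 + 0.0035×20.6) = 0.5586 Ω
V = IR = 514 × 0.5586 = 287 V

287 V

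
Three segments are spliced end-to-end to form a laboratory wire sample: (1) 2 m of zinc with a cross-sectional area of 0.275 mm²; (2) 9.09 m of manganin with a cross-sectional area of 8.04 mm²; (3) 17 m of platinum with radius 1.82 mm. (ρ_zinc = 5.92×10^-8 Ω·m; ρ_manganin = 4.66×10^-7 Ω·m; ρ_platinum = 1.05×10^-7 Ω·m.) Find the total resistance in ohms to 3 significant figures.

Seg 1: A = 0.275 mm² = 2.750e-07 m²
R_1 = (5.92×10^-8)(2)/(2.750e-07) = 0.4305 Ω
Seg 2: A = 8.04 mm² = 8.040e-06 m²
R_2 = (4.66×10^-7)(9.09)/(8.040e-06) = 0.5269 Ω
Seg 3: A = πr² = π(1.8200e-03 m)² = 1.041e-05 m²
R_3 = (1.05×10^-7)(17)/(1.041e-05) = 0.1715 Ω
R_total = R_1 + R_2 + R_3 = 1.13 Ω

1.13 Ω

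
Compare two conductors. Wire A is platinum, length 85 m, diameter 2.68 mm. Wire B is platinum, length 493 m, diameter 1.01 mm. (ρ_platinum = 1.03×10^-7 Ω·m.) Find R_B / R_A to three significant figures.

40.8

R ∝ ρL/d², so R_B/R_A = (L_B/L_A) × (d_A/d_B)²
= (493/85) × (2.68/1.01)² = 40.8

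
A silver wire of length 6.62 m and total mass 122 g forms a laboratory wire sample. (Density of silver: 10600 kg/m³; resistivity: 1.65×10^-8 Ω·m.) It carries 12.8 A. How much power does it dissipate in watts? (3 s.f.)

A = m/(density·L) = 0.122/(10600×6.62) = 1.7386e-06 m²
R = ρL/A = (1.65×10^-8)(6.62)/(1.7386e-06) = 0.06283 Ω
P = I²R = (12.8)² × 0.06283 = 10.3 W

10.3 W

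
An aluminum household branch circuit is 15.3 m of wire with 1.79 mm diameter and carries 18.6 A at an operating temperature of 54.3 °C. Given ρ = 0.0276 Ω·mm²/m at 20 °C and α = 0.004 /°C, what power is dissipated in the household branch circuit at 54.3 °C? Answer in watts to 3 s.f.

ρ = 0.0276 Ω·mm²/m = 2.76×10^-8 Ω·m
A = π(d/2)² = π(8.9500e-04 m)² = 2.516e-06 m²
R₍20₎ = ρL/A = (2.76×10^-8)(15.3)/(2.516e-06) = 0.1678 Ω
R₍54.3₎ = R₍20₎(1 + αΔT) = 0.1678 × (1 + 0.004×34.3) = 0.1908 Ω
P = I²R = (18.6)² × 0.1908 = 66.0 W

66.0 W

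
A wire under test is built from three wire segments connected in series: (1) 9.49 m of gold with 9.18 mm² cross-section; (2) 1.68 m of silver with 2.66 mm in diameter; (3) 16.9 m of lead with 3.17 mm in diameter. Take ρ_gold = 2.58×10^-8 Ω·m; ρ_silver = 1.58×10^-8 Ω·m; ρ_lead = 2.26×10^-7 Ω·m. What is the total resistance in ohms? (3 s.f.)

0.515 Ω

Seg 1: A = 9.18 mm² = 9.180e-06 m²
R_1 = (2.58×10^-8)(9.49)/(9.180e-06) = 0.02667 Ω
Seg 2: A = π(d/2)² = π(1.3300e-03 m)² = 5.557e-06 m²
R_2 = (1.58×10^-8)(1.68)/(5.557e-06) = 0.004777 Ω
Seg 3: A = π(d/2)² = π(1.5850e-03 m)² = 7.892e-06 m²
R_3 = (2.26×10^-7)(16.9)/(7.892e-06) = 0.4839 Ω
R_total = R_1 + R_2 + R_3 = 0.515 Ω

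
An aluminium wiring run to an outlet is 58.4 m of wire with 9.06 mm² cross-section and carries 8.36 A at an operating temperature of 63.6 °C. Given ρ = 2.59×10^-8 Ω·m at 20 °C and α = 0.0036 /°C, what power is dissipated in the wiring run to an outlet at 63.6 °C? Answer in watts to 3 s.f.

A = 9.06 mm² = 9.060e-06 m²
R₍20₎ = ρL/A = (2.59×10^-8)(58.4)/(9.060e-06) = 0.1669 Ω
R₍63.6₎ = R₍20₎(1 + αΔT) = 0.1669 × (1 + 0.0036×43.6) = 0.1932 Ω
P = I²R = (8.36)² × 0.1932 = 13.5 W

13.5 W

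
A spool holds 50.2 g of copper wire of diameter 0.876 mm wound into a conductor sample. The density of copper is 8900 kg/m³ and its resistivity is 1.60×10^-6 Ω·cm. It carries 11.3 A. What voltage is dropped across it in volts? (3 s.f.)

2.81 V

ρ = 1.60×10^-6 Ω·cm = 1.60×10^-8 Ω·m
A = π(d/2)² = π(4.3800e-04 m)² = 6.0270e-07 m²
L = m/(density·A) = 0.0502/(8900×6.0270e-07) = 9.359 m
R = ρL/A = (1.60×10^-8)(9.359)/(6.0270e-07) = 0.2484 Ω
V = IR = 11.3 × 0.2484 = 2.81 V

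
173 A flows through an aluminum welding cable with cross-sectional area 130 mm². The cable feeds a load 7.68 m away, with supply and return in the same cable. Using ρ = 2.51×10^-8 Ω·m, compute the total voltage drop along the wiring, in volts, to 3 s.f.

A = 130 mm² = 1.300e-04 m²
Total conductor length (both ways) L = 2 × 7.68 = 15.36 m
R = ρL/A = (2.51×10^-8)(15.36)/(1.300e-04) = 0.002966 Ω
V = IR = 173 × 0.002966 = 0.513 V

0.513 V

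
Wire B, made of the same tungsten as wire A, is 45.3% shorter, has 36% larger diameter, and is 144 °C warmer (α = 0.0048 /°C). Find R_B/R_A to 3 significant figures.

0.500

R ∝ ρL/d² with ρ ∝ (1+αΔT), so R_B/R_A = (1 − 45.3/100) × (1 + 36/100)⁻² × (1 + 0.0048×144)
= 0.547 × 0.5407 × 1.691 = 0.500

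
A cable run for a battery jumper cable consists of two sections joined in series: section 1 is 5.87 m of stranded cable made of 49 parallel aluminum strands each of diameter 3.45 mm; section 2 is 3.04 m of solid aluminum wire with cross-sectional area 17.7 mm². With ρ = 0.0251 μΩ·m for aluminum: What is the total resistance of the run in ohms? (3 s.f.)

ρ = 0.0251 μΩ·m = 2.51×10^-8 Ω·m
Section 1: A_strand = π(1.7250e-03)² = 9.348e-06 m²; R₁ = ρL/(N·A_s) = (2.51×10^-8)(5.87)/(49×9.348e-06) = 3.217×10^-4 Ω
Section 2: A = 17.7 mm² = 1.770e-05 m²
R₂ = (2.51×10^-8)(3.04)/(1.770e-05) = 0.004311 Ω
R = R₁ + R₂ = 0.00463 Ω

0.00463 Ω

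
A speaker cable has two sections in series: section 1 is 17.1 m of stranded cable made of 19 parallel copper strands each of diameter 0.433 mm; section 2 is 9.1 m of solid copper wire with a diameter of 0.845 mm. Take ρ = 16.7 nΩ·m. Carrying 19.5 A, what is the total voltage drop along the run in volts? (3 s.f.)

ρ = 16.7 nΩ·m = 1.67×10^-8 Ω·m
Section 1: A_strand = π(2.1650e-04)² = 1.473e-07 m²; R₁ = ρL/(N·A_s) = (1.67×10^-8)(17.1)/(19×1.473e-07) = 0.1021 Ω
Section 2: A = π(d/2)² = π(4.2250e-04 m)² = 5.608e-07 m²
R₂ = (1.67×10^-8)(9.1)/(5.608e-07) = 0.271 Ω
R = R₁ + R₂ = 0.3731 Ω
V = IR = 19.5 × 0.3731 = 7.27 V

7.27 V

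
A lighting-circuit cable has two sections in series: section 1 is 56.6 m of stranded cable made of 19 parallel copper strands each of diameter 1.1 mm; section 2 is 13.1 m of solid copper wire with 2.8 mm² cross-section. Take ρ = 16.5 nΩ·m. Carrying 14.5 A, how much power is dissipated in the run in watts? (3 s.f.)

ρ = 16.5 nΩ·m = 1.65×10^-8 Ω·m
Section 1: A_strand = π(5.5000e-04)² = 9.503e-07 m²; R₁ = ρL/(N·A_s) = (1.65×10^-8)(56.6)/(19×9.503e-07) = 0.05172 Ω
Section 2: A = 2.8 mm² = 2.800e-06 m²
R₂ = (1.65×10^-8)(13.1)/(2.800e-06) = 0.0772 Ω
R = R₁ + R₂ = 0.1289 Ω
P = I²R = (14.5)² × 0.1289 = 27.1 W

27.1 W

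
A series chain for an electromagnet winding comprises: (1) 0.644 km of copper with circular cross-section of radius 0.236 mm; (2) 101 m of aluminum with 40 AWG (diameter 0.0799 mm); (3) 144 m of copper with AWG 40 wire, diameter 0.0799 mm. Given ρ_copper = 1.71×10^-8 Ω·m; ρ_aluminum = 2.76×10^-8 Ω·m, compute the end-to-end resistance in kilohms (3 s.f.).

Seg 1: A = πr² = π(2.3600e-04 m)² = 1.750e-07 m²
R_1 = (1.71×10^-8)(644)/(1.750e-07) = 62.94 Ω
Seg 2: A = π(0.0799/2 mm)² = π(3.9950e-05 m)² = 5.014e-09 m²
R_2 = (2.76×10^-8)(101)/(5.014e-09) = 556 Ω
Seg 3: A = π(0.0799/2 mm)² = π(3.9950e-05 m)² = 5.014e-09 m²
R_3 = (1.71×10^-8)(144)/(5.014e-09) = 491.1 Ω
R_total = R_1 + R_2 + R_3 = 1.11 kΩ

1.11 kΩ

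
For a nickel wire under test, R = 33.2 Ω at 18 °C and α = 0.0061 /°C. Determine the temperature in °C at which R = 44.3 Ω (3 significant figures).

R = R₀(1 + α(T − T₀)) ⇒ T = T₀ + (R/R₀ − 1)/α
T = 18 + (44.3/33.2 − 1)/0.0061 = 18 + (0.3343)/0.0061 = 72.8 °C

72.8 °C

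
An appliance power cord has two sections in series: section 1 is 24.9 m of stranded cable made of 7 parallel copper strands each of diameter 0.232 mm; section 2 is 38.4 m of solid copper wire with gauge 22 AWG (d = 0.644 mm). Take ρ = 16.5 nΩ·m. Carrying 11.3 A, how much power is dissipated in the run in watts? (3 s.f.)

426 W

ρ = 16.5 nΩ·m = 1.65×10^-8 Ω·m
Section 1: A_strand = π(1.1600e-04)² = 4.227e-08 m²; R₁ = ρL/(N·A_s) = (1.65×10^-8)(24.9)/(7×4.227e-08) = 1.388 Ω
Section 2: A = π(0.644/2 mm)² = π(3.2200e-04 m)² = 3.257e-07 m²
R₂ = (1.65×10^-8)(38.4)/(3.257e-07) = 1.945 Ω
R = R₁ + R₂ = 3.334 Ω
P = I²R = (11.3)² × 3.334 = 426 W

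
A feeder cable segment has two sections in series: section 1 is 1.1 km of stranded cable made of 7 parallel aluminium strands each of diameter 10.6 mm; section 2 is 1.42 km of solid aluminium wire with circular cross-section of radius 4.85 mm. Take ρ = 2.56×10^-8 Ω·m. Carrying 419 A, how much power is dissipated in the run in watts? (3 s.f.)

Section 1: A_strand = π(5.3000e-03)² = 8.825e-05 m²; R₁ = ρL/(N·A_s) = (2.56×10^-8)(1100)/(7×8.825e-05) = 0.04559 Ω
Section 2: A = πr² = π(4.8500e-03 m)² = 7.390e-05 m²
R₂ = (2.56×10^-8)(1420)/(7.390e-05) = 0.4919 Ω
R = R₁ + R₂ = 0.5375 Ω
P = I²R = (419)² × 0.5375 = 94400 W

94400 W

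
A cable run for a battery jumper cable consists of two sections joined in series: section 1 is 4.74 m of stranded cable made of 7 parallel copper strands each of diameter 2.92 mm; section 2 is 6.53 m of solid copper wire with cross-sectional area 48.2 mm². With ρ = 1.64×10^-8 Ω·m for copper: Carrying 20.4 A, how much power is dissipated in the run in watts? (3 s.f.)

Section 1: A_strand = π(1.4600e-03)² = 6.697e-06 m²; R₁ = ρL/(N·A_s) = (1.64×10^-8)(4.74)/(7×6.697e-06) = 0.001658 Ω
Section 2: A = 48.2 mm² = 4.820e-05 m²
R₂ = (1.64×10^-8)(6.53)/(4.820e-05) = 0.002222 Ω
R = R₁ + R₂ = 0.00388 Ω
P = I²R = (20.4)² × 0.00388 = 1.61 W

1.61 W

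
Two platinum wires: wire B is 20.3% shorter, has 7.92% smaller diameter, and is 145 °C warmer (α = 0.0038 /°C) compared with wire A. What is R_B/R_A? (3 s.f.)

R ∝ ρL/d² with ρ ∝ (1+αΔT), so R_B/R_A = (1 − 20.3/100) × (1 − 7.92/100)⁻² × (1 + 0.0038×145)
= 0.797 × 1.179 × 1.551 = 1.46

1.46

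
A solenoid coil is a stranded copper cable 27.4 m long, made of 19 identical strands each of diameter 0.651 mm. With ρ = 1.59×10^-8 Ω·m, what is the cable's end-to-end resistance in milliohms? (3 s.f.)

68.9 mΩ

A_strand = π(3.2550e-04 m)² = 3.329e-07 m²
R_strand = ρL/A = (1.59×10^-8)(27.4)/(3.329e-07) = 1.309 Ω
R_total = R_strand/N = 1.309/19 = 68.9 mΩ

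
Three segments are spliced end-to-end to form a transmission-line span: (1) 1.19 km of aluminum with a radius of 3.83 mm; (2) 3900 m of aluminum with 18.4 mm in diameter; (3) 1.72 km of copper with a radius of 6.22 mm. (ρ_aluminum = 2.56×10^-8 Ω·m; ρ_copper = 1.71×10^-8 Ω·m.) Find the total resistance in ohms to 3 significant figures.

Seg 1: A = πr² = π(3.8300e-03 m)² = 4.608e-05 m²
R_1 = (2.56×10^-8)(1190)/(4.608e-05) = 0.6611 Ω
Seg 2: A = π(d/2)² = π(9.2000e-03 m)² = 2.659e-04 m²
R_2 = (2.56×10^-8)(3900)/(2.659e-04) = 0.3755 Ω
Seg 3: A = πr² = π(6.2200e-03 m)² = 1.215e-04 m²
R_3 = (1.71×10^-8)(1720)/(1.215e-04) = 0.242 Ω
R_total = R_1 + R_2 + R_3 = 1.28 Ω

1.28 Ω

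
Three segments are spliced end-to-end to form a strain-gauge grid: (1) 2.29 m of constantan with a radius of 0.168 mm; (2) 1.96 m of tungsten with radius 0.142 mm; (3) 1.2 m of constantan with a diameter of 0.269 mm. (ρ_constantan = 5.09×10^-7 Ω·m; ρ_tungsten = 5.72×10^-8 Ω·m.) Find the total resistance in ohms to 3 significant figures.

Seg 1: A = πr² = π(1.6800e-04 m)² = 8.867e-08 m²
R_1 = (5.09×10^-7)(2.29)/(8.867e-08) = 13.15 Ω
Seg 2: A = πr² = π(1.4200e-04 m)² = 6.335e-08 m²
R_2 = (5.72×10^-8)(1.96)/(6.335e-08) = 1.77 Ω
Seg 3: A = π(d/2)² = π(1.3450e-04 m)² = 5.683e-08 m²
R_3 = (5.09×10^-7)(1.2)/(5.683e-08) = 10.75 Ω
R_total = R_1 + R_2 + R_3 = 25.7 Ω

25.7 Ω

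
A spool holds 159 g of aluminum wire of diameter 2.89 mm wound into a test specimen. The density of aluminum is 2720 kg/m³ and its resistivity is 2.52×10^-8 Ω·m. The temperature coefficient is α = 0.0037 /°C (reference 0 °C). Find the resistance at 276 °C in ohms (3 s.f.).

A = π(d/2)² = π(1.4450e-03 m)² = 6.5597e-06 m²
L = m/(density·A) = 0.159/(2720×6.5597e-06) = 8.911 m
R = ρL/A = (2.52×10^-8)(8.911)/(6.5597e-06) = 0.03423 Ω
R(276 °C) = 0.03423 × (1 + 0.0037×276) = 0.0692 Ω

0.0692 Ω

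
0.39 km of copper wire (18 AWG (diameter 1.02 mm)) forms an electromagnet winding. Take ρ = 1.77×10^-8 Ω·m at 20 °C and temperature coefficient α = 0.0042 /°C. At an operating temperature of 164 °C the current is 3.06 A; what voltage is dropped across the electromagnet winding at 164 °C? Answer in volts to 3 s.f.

41.5 V

A = π(1.02/2 mm)² = π(5.1000e-04 m)² = 8.171e-07 m²
R₍20₎ = ρL/A = (1.77×10^-8)(390)/(8.171e-07) = 8.448 Ω
R₍164₎ = R₍20₎(1 + αΔT) = 8.448 × (1 + 0.0042×144) = 13.56 Ω
V = IR = 3.06 × 13.56 = 41.5 V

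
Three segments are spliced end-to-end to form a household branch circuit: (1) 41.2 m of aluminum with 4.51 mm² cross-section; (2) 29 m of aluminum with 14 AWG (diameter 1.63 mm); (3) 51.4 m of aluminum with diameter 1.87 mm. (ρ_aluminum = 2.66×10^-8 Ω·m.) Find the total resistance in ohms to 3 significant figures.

Seg 1: A = 4.51 mm² = 4.510e-06 m²
R_1 = (2.66×10^-8)(41.2)/(4.510e-06) = 0.243 Ω
Seg 2: A = π(1.63/2 mm)² = π(8.1500e-04 m)² = 2.087e-06 m²
R_2 = (2.66×10^-8)(29)/(2.087e-06) = 0.3697 Ω
Seg 3: A = π(d/2)² = π(9.3500e-04 m)² = 2.746e-06 m²
R_3 = (2.66×10^-8)(51.4)/(2.746e-06) = 0.4978 Ω
R_total = R_1 + R_2 + R_3 = 1.11 Ω

1.11 Ω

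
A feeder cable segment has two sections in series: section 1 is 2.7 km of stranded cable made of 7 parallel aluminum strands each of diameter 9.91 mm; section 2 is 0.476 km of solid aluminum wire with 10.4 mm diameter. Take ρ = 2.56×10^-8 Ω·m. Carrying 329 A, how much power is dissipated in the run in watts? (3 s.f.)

Section 1: A_strand = π(4.9550e-03)² = 7.713e-05 m²; R₁ = ρL/(N·A_s) = (2.56×10^-8)(2700)/(7×7.713e-05) = 0.128 Ω
Section 2: A = π(d/2)² = π(5.2000e-03 m)² = 8.495e-05 m²
R₂ = (2.56×10^-8)(476)/(8.495e-05) = 0.1434 Ω
R = R₁ + R₂ = 0.2715 Ω
P = I²R = (329)² × 0.2715 = 29400 W

29400 W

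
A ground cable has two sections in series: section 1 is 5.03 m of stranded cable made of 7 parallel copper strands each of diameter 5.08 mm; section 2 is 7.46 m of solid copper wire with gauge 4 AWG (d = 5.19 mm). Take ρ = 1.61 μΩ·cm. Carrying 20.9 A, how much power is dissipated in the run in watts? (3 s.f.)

2.73 W

ρ = 1.61 μΩ·cm = 1.61×10^-8 Ω·m
Section 1: A_strand = π(2.5400e-03)² = 2.027e-05 m²; R₁ = ρL/(N·A_s) = (1.61×10^-8)(5.03)/(7×2.027e-05) = 5.708×10^-4 Ω
Section 2: A = π(5.19/2 mm)² = π(2.5950e-03 m)² = 2.116e-05 m²
R₂ = (1.61×10^-8)(7.46)/(2.116e-05) = 0.005677 Ω
R = R₁ + R₂ = 0.006248 Ω
P = I²R = (20.9)² × 0.006248 = 2.73 W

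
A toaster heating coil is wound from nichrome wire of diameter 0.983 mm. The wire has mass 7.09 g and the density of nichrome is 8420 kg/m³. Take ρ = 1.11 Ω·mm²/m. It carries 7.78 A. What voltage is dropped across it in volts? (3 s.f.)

ρ = 1.11 Ω·mm²/m = 1.11×10^-6 Ω·m
A = π(d/2)² = π(4.9150e-04 m)² = 7.5892e-07 m²
L = m/(density·A) = 0.00709/(8420×7.5892e-07) = 1.11 m
R = ρL/A = (1.11×10^-6)(1.11)/(7.5892e-07) = 1.623 Ω
V = IR = 7.78 × 1.623 = 12.6 V

12.6 V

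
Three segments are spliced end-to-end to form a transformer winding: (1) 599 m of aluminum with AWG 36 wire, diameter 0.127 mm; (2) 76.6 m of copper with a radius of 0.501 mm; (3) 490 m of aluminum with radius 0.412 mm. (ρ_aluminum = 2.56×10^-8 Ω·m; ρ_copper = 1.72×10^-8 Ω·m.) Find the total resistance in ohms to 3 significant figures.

1240 Ω

Seg 1: A = π(0.127/2 mm)² = π(6.3500e-05 m)² = 1.267e-08 m²
R_1 = (2.56×10^-8)(599)/(1.267e-08) = 1211 Ω
Seg 2: A = πr² = π(5.0100e-04 m)² = 7.885e-07 m²
R_2 = (1.72×10^-8)(76.6)/(7.885e-07) = 1.671 Ω
Seg 3: A = πr² = π(4.1200e-04 m)² = 5.333e-07 m²
R_3 = (2.56×10^-8)(490)/(5.333e-07) = 23.52 Ω
R_total = R_1 + R_2 + R_3 = 1240 Ω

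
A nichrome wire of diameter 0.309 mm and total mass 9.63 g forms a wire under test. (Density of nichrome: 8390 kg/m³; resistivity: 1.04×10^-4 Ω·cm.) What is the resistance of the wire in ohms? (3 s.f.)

212 Ω

ρ = 1.04×10^-4 Ω·cm = 1.04×10^-6 Ω·m
A = π(d/2)² = π(1.5450e-04 m)² = 7.4991e-08 m²
L = m/(density·A) = 0.00963/(8390×7.4991e-08) = 15.31 m
R = ρL/A = (1.04×10^-6)(15.31)/(7.4991e-08) = 212 Ω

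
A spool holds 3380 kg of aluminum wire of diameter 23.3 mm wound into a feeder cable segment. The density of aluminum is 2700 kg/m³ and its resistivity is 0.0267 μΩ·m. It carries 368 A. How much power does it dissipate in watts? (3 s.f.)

24900 W

ρ = 0.0267 μΩ·m = 2.67×10^-8 Ω·m
A = π(d/2)² = π(1.1650e-02 m)² = 4.2638e-04 m²
L = m/(density·A) = 3380/(2700×4.2638e-04) = 2936 m
R = ρL/A = (2.67×10^-8)(2936)/(4.2638e-04) = 0.1838 Ω
P = I²R = (368)² × 0.1838 = 24900 W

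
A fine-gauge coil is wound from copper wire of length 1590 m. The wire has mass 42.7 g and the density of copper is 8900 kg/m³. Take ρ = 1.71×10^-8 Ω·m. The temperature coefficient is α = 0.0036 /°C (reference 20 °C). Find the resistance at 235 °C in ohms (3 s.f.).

A = m/(density·L) = 0.0427/(8900×1590) = 3.0175e-09 m²
R = ρL/A = (1.71×10^-8)(1590)/(3.0175e-09) = 9011 Ω
R(235 °C) = 9011 × (1 + 0.0036×215) = 16000 Ω

16000 Ω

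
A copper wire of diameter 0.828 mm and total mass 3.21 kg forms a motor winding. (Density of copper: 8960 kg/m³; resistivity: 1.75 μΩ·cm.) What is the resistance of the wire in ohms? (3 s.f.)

21.6 Ω

ρ = 1.75 μΩ·cm = 1.75×10^-8 Ω·m
A = π(d/2)² = π(4.1400e-04 m)² = 5.3846e-07 m²
L = m/(density·A) = 3.21/(8960×5.3846e-07) = 665.3 m
R = ρL/A = (1.75×10^-8)(665.3)/(5.3846e-07) = 21.6 Ω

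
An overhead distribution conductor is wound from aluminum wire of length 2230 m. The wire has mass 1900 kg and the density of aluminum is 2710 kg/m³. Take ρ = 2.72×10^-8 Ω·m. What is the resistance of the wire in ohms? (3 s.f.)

0.193 Ω

A = m/(density·L) = 1900/(2710×2230) = 3.1440e-04 m²
R = ρL/A = (2.72×10^-8)(2230)/(3.1440e-04) = 0.193 Ω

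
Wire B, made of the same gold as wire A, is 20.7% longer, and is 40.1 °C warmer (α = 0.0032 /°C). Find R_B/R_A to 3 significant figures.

1.36

R ∝ ρL/d² with ρ ∝ (1+αΔT), so R_B/R_A = (1 + 20.7/100) × (1 + 0.0032×40.1)
= 1.207 × 1.128 = 1.36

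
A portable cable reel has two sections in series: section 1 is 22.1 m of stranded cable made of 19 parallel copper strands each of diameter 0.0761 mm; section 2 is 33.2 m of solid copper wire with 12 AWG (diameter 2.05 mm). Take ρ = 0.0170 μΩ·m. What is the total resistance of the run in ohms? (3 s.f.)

4.52 Ω

ρ = 0.0170 μΩ·m = 1.70×10^-8 Ω·m
Section 1: A_strand = π(3.8050e-05)² = 4.548e-09 m²; R₁ = ρL/(N·A_s) = (1.70×10^-8)(22.1)/(19×4.548e-09) = 4.347 Ω
Section 2: A = π(2.05/2 mm)² = π(1.0250e-03 m)² = 3.301e-06 m²
R₂ = (1.70×10^-8)(33.2)/(3.301e-06) = 0.171 Ω
R = R₁ + R₂ = 4.52 Ω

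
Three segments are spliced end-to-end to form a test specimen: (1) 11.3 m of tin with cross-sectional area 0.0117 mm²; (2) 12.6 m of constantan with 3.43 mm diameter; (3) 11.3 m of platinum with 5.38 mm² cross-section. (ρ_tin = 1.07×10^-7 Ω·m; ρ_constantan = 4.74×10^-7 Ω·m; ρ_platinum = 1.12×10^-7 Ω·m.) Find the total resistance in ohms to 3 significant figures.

104 Ω

Seg 1: A = 0.0117 mm² = 1.170e-08 m²
R_1 = (1.07×10^-7)(11.3)/(1.170e-08) = 103.3 Ω
Seg 2: A = π(d/2)² = π(1.7150e-03 m)² = 9.240e-06 m²
R_2 = (4.74×10^-7)(12.6)/(9.240e-06) = 0.6464 Ω
Seg 3: A = 5.38 mm² = 5.380e-06 m²
R_3 = (1.12×10^-7)(11.3)/(5.380e-06) = 0.2352 Ω
R_total = R_1 + R_2 + R_3 = 104 Ω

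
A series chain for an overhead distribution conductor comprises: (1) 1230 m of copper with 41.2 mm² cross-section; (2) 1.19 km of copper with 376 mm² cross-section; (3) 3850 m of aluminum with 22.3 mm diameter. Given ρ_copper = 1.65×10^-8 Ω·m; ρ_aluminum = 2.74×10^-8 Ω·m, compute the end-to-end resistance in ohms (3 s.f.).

0.815 Ω

Seg 1: A = 41.2 mm² = 4.120e-05 m²
R_1 = (1.65×10^-8)(1230)/(4.120e-05) = 0.4926 Ω
Seg 2: A = 376 mm² = 3.760e-04 m²
R_2 = (1.65×10^-8)(1190)/(3.760e-04) = 0.05222 Ω
Seg 3: A = π(d/2)² = π(1.1150e-02 m)² = 3.906e-04 m²
R_3 = (2.74×10^-8)(3850)/(3.906e-04) = 0.2701 Ω
R_total = R_1 + R_2 + R_3 = 0.815 Ω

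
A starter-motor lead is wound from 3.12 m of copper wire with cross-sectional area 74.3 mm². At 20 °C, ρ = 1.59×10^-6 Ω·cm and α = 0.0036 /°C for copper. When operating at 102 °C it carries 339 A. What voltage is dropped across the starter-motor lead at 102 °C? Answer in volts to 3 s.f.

ρ = 1.59×10^-6 Ω·cm = 1.59×10^-8 Ω·m
A = 74.3 mm² = 7.430e-05 m²
R₍20₎ = ρL/A = (1.59×10^-8)(3.12)/(7.430e-05) = 6.677×10^-4 Ω
R₍102₎ = R₍20₎(1 + αΔT) = 6.677×10^-4 × (1 + 0.0036×82) = 8.648×10^-4 Ω
V = IR = 339 × 8.648×10^-4 = 0.293 V

0.293 V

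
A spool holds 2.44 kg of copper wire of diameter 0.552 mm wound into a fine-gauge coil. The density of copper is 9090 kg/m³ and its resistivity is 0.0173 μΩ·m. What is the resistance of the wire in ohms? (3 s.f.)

ρ = 0.0173 μΩ·m = 1.73×10^-8 Ω·m
A = π(d/2)² = π(2.7600e-04 m)² = 2.3931e-07 m²
L = m/(density·A) = 2.44/(9090×2.3931e-07) = 1122 m
R = ρL/A = (1.73×10^-8)(1122)/(2.3931e-07) = 81.1 Ω

81.1 Ω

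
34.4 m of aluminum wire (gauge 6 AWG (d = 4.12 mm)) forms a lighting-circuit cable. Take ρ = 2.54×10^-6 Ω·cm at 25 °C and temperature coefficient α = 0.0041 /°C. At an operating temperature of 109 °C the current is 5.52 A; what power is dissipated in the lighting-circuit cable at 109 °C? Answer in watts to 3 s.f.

ρ = 2.54×10^-6 Ω·cm = 2.54×10^-8 Ω·m
A = π(4.12/2 mm)² = π(2.0600e-03 m)² = 1.333e-05 m²
R₍25₎ = ρL/A = (2.54×10^-8)(34.4)/(1.333e-05) = 0.06554 Ω
R₍109₎ = R₍25₎(1 + αΔT) = 0.06554 × (1 + 0.0041×84) = 0.08811 Ω
P = I²R = (5.52)² × 0.08811 = 2.68 W

2.68 W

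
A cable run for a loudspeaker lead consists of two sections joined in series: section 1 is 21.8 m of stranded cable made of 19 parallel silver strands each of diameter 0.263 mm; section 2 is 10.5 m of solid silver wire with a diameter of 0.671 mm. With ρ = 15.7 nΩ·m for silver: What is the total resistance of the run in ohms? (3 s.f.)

0.798 Ω

ρ = 15.7 nΩ·m = 1.57×10^-8 Ω·m
Section 1: A_strand = π(1.3150e-04)² = 5.433e-08 m²; R₁ = ρL/(N·A_s) = (1.57×10^-8)(21.8)/(19×5.433e-08) = 0.3316 Ω
Section 2: A = π(d/2)² = π(3.3550e-04 m)² = 3.536e-07 m²
R₂ = (1.57×10^-8)(10.5)/(3.536e-07) = 0.4662 Ω
R = R₁ + R₂ = 0.798 Ω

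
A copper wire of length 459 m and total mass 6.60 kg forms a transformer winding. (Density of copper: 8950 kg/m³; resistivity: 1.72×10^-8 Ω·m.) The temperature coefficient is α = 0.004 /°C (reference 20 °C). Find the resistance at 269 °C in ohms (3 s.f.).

9.81 Ω

A = m/(density·L) = 6.6/(8950×459) = 1.6066e-06 m²
R = ρL/A = (1.72×10^-8)(459)/(1.6066e-06) = 4.914 Ω
R(269 °C) = 4.914 × (1 + 0.004×249) = 9.81 Ω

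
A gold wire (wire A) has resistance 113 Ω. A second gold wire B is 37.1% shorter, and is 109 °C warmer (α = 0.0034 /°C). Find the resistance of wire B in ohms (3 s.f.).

97.4 Ω

R ∝ ρL/d² with ρ ∝ (1+αΔT), so R_B/R_A = (1 − 37.1/100) × (1 + 0.0034×109)
= 0.629 × 1.371 = 0.8621
R_B = 0.8621 × 113 = 97.4 Ω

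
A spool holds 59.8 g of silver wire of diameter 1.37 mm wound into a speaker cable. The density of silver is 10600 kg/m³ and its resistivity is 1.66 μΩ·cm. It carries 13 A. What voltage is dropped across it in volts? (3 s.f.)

0.560 V

ρ = 1.66 μΩ·cm = 1.66×10^-8 Ω·m
A = π(d/2)² = π(6.8500e-04 m)² = 1.4741e-06 m²
L = m/(density·A) = 0.0598/(10600×1.4741e-06) = 3.827 m
R = ρL/A = (1.66×10^-8)(3.827)/(1.4741e-06) = 0.0431 Ω
V = IR = 13 × 0.0431 = 0.560 V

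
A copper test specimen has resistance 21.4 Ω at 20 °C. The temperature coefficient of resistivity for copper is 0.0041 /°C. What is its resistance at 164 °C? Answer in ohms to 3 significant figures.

34.0 Ω

ΔT = 164 − 20 = 144 °C
R = R₀(1 + αΔT) = 21.4 × (1 + 0.0041×144) = 21.4 × 1.59 = 34.0 Ω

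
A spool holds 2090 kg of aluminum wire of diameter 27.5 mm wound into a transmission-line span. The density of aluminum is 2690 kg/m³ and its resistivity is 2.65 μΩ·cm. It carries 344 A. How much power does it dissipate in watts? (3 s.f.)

6910 W

ρ = 2.65 μΩ·cm = 2.65×10^-8 Ω·m
A = π(d/2)² = π(1.3750e-02 m)² = 5.9396e-04 m²
L = m/(density·A) = 2090/(2690×5.9396e-04) = 1308 m
R = ρL/A = (2.65×10^-8)(1308)/(5.9396e-04) = 0.05836 Ω
P = I²R = (344)² × 0.05836 = 6910 W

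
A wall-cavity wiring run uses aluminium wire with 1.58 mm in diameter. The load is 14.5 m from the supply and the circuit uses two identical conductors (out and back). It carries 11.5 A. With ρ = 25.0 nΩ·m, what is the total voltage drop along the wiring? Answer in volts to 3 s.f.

4.25 V

ρ = 25.0 nΩ·m = 2.50×10^-8 Ω·m
A = π(d/2)² = π(7.9000e-04 m)² = 1.961e-06 m²
Total conductor length (both ways) L = 2 × 14.5 = 29 m
R = ρL/A = (2.50×10^-8)(29)/(1.961e-06) = 0.3698 Ω
V = IR = 11.5 × 0.3698 = 4.25 V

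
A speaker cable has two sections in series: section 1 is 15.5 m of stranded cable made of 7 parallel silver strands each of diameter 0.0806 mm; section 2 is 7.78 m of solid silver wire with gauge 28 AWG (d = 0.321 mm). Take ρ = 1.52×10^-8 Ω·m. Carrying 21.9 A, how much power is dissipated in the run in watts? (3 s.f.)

Section 1: A_strand = π(4.0300e-05)² = 5.102e-09 m²; R₁ = ρL/(N·A_s) = (1.52×10^-8)(15.5)/(7×5.102e-09) = 6.597 Ω
Section 2: A = π(0.321/2 mm)² = π(1.6050e-04 m)² = 8.093e-08 m²
R₂ = (1.52×10^-8)(7.78)/(8.093e-08) = 1.461 Ω
R = R₁ + R₂ = 8.058 Ω
P = I²R = (21.9)² × 8.058 = 3860 W

3860 W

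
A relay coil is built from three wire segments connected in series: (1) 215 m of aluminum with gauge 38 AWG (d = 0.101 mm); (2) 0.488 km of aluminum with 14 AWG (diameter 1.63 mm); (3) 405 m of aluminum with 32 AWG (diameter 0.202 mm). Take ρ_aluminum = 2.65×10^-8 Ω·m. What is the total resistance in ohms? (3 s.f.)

Seg 1: A = π(0.101/2 mm)² = π(5.0500e-05 m)² = 8.012e-09 m²
R_1 = (2.65×10^-8)(215)/(8.012e-09) = 711.1 Ω
Seg 2: A = π(1.63/2 mm)² = π(8.1500e-04 m)² = 2.087e-06 m²
R_2 = (2.65×10^-8)(488)/(2.087e-06) = 6.197 Ω
Seg 3: A = π(0.202/2 mm)² = π(1.0100e-04 m)² = 3.205e-08 m²
R_3 = (2.65×10^-8)(405)/(3.205e-08) = 334.9 Ω
R_total = R_1 + R_2 + R_3 = 1050 Ω

1050 Ω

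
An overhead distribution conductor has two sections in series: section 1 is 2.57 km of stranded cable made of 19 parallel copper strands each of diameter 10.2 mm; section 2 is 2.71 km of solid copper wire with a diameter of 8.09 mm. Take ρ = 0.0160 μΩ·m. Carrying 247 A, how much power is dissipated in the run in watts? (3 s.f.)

ρ = 0.0160 μΩ·m = 1.60×10^-8 Ω·m
Section 1: A_strand = π(5.1000e-03)² = 8.171e-05 m²; R₁ = ρL/(N·A_s) = (1.60×10^-8)(2570)/(19×8.171e-05) = 0.02649 Ω
Section 2: A = π(d/2)² = π(4.0450e-03 m)² = 5.140e-05 m²
R₂ = (1.60×10^-8)(2710)/(5.140e-05) = 0.8435 Ω
R = R₁ + R₂ = 0.87 Ω
P = I²R = (247)² × 0.87 = 53100 W

53100 W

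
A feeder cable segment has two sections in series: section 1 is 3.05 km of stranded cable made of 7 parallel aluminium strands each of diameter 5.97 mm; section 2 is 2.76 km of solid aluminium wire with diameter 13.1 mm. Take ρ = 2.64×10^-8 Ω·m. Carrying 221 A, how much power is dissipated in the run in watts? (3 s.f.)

46500 W

Section 1: A_strand = π(2.9850e-03)² = 2.799e-05 m²; R₁ = ρL/(N·A_s) = (2.64×10^-8)(3050)/(7×2.799e-05) = 0.4109 Ω
Section 2: A = π(d/2)² = π(6.5500e-03 m)² = 1.348e-04 m²
R₂ = (2.64×10^-8)(2760)/(1.348e-04) = 0.5406 Ω
R = R₁ + R₂ = 0.9515 Ω
P = I²R = (221)² × 0.9515 = 46500 W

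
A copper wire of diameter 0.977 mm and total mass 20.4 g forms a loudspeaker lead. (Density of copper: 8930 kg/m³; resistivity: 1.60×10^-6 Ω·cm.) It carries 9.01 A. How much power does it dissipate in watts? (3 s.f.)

ρ = 1.60×10^-6 Ω·cm = 1.60×10^-8 Ω·m
A = π(d/2)² = π(4.8850e-04 m)² = 7.4969e-07 m²
L = m/(density·A) = 0.0204/(8930×7.4969e-07) = 3.047 m
R = ρL/A = (1.60×10^-8)(3.047)/(7.4969e-07) = 0.06503 Ω
P = I²R = (9.01)² × 0.06503 = 5.28 W

5.28 W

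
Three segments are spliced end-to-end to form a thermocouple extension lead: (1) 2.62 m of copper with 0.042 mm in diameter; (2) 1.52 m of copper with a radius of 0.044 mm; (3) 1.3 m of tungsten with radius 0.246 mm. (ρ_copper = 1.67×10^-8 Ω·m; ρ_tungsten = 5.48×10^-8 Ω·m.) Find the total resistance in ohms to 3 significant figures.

36.1 Ω

Seg 1: A = π(d/2)² = π(2.1000e-05 m)² = 1.385e-09 m²
R_1 = (1.67×10^-8)(2.62)/(1.385e-09) = 31.58 Ω
Seg 2: A = πr² = π(4.4000e-05 m)² = 6.082e-09 m²
R_2 = (1.67×10^-8)(1.52)/(6.082e-09) = 4.174 Ω
Seg 3: A = πr² = π(2.4600e-04 m)² = 1.901e-07 m²
R_3 = (5.48×10^-8)(1.3)/(1.901e-07) = 0.3747 Ω
R_total = R_1 + R_2 + R_3 = 36.1 Ω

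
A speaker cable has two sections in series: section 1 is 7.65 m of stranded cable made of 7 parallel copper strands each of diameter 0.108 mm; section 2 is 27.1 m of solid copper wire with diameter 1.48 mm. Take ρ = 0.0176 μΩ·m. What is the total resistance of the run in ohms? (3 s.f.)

ρ = 0.0176 μΩ·m = 1.76×10^-8 Ω·m
Section 1: A_strand = π(5.4000e-05)² = 9.161e-09 m²; R₁ = ρL/(N·A_s) = (1.76×10^-8)(7.65)/(7×9.161e-09) = 2.1 Ω
Section 2: A = π(d/2)² = π(7.4000e-04 m)² = 1.720e-06 m²
R₂ = (1.76×10^-8)(27.1)/(1.720e-06) = 0.2772 Ω
R = R₁ + R₂ = 2.38 Ω

2.38 Ω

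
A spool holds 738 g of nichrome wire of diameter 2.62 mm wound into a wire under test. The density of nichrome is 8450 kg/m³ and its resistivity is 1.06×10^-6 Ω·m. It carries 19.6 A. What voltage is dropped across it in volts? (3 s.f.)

62.4 V

A = π(d/2)² = π(1.3100e-03 m)² = 5.3913e-06 m²
L = m/(density·A) = 0.738/(8450×5.3913e-06) = 16.2 m
R = ρL/A = (1.06×10^-6)(16.2)/(5.3913e-06) = 3.185 Ω
V = IR = 19.6 × 3.185 = 62.4 V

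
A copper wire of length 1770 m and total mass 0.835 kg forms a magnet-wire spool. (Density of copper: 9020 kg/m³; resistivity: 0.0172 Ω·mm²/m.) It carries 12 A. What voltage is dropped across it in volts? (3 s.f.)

ρ = 0.0172 Ω·mm²/m = 1.72×10^-8 Ω·m
A = m/(density·L) = 0.835/(9020×1770) = 5.2301e-08 m²
R = ρL/A = (1.72×10^-8)(1770)/(5.2301e-08) = 582.1 Ω
V = IR = 12 × 582.1 = 6990 V

6990 V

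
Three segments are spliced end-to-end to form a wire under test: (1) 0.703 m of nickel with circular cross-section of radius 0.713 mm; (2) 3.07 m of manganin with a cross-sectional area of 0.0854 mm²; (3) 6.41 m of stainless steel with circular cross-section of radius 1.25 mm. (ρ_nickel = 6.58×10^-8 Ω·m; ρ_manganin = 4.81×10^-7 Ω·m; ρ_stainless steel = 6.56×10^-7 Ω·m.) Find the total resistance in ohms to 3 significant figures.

Seg 1: A = πr² = π(7.1300e-04 m)² = 1.597e-06 m²
R_1 = (6.58×10^-8)(0.703)/(1.597e-06) = 0.02896 Ω
Seg 2: A = 0.0854 mm² = 8.540e-08 m²
R_2 = (4.81×10^-7)(3.07)/(8.540e-08) = 17.29 Ω
Seg 3: A = πr² = π(1.2500e-03 m)² = 4.909e-06 m²
R_3 = (6.56×10^-7)(6.41)/(4.909e-06) = 0.8566 Ω
R_total = R_1 + R_2 + R_3 = 18.2 Ω

18.2 Ω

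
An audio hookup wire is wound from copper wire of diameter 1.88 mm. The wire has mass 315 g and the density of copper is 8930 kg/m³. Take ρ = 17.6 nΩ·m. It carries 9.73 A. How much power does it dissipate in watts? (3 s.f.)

7.63 W

ρ = 17.6 nΩ·m = 1.76×10^-8 Ω·m
A = π(d/2)² = π(9.4000e-04 m)² = 2.7759e-06 m²
L = m/(density·A) = 0.315/(8930×2.7759e-06) = 12.71 m
R = ρL/A = (1.76×10^-8)(12.71)/(2.7759e-06) = 0.08057 Ω
P = I²R = (9.73)² × 0.08057 = 7.63 W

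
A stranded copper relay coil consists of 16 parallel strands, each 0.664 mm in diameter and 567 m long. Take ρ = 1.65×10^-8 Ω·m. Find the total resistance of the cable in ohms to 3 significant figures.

A_strand = π(3.3200e-04 m)² = 3.463e-07 m²
R_strand = ρL/A = (1.65×10^-8)(567)/(3.463e-07) = 27.02 Ω
R_total = R_strand/N = 27.02/16 = 1.69 Ω

1.69 Ω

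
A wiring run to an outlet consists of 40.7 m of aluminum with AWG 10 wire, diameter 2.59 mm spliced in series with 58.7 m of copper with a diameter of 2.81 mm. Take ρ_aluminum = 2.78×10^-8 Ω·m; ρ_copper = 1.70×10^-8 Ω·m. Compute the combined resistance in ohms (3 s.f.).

0.376 Ω

Segment 1: A = π(2.59/2 mm)² = π(1.2950e-03 m)² = 5.269e-06 m²
R₁ = ρL/A = (2.78×10^-8)(40.7)/(5.269e-06) = 0.2148 Ω
Segment 2: A = π(d/2)² = π(1.4050e-03 m)² = 6.202e-06 m²
R₂ = (1.70×10^-8)(58.7)/(6.202e-06) = 0.1609 Ω
R = R₁ + R₂ = 0.376 Ω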